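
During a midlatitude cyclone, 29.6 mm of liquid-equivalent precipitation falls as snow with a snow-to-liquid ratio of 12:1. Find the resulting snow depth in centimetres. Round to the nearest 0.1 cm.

snow depth ≈ 35.5 cm

Snow depth = liquid × ratio = 29.6 mm × 12 = 355.2 mm = 35.5 cm.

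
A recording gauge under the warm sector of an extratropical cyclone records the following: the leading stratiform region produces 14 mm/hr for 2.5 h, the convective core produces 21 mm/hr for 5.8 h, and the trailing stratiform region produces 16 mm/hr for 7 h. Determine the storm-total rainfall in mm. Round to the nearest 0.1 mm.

total ≈ 268.8 mm

Total = Σ Rᵢ Δtᵢ = 14 × 2.5 + 21 × 5.8 + 16 × 7
      = 35 + 121.8 + 112 = 268.8 mm.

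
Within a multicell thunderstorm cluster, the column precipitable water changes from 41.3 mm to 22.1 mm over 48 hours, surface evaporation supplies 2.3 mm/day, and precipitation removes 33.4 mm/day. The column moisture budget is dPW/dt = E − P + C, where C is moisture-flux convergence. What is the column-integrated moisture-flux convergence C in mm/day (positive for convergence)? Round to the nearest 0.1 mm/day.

C ≈ 21.5 mm/day

dPW/dt = (22.1 − 41.3) mm / (48/24 day) = -9.600 mm/day.
C = dPW/dt − E + P = (-9.600) − 2.3 + 33.4 = 21.5 mm/day.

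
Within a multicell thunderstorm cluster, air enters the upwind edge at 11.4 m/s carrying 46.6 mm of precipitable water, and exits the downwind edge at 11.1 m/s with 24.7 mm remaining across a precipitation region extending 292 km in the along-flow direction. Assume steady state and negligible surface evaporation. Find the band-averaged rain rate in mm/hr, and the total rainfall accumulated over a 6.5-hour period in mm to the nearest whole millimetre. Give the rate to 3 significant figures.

R ≈ 3.17 mm/hr; total ≈ 21 mm

Column moisture flux per unit crosswind length is F = V × PW.
Inflow: F_in = 11.4 × 46.6 = 531.24 mm·m/s
Outflow: F_out = 11.1 × 24.7 = 274.17 mm·m/s
Steady-state rate R = (F_in − F_out)/L = (531.24 − 274.17) / 292000 m = 8.804e-04 mm/s.
R = 8.804e-04 × 3600 = 3.17 mm/hr.
Over 6.5 h: total = 3.17 × 6.5 = 20.605 ≈ 21 mm.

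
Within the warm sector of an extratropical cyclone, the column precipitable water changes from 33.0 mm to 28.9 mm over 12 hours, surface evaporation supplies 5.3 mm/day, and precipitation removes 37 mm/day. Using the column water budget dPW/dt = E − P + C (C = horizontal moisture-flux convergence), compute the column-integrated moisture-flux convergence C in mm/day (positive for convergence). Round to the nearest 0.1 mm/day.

dPW/dt = (28.9 − 33.0) mm / (12/24 day) = -8.200 mm/day.
C = dPW/dt − E + P = (-8.200) − 5.3 + 37 = 23.5 mm/day.

C ≈ 23.5 mm/day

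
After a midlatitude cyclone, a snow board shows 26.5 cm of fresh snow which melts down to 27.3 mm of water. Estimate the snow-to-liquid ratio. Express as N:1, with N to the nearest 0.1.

Ratio = snow depth / SWE = 265 mm / 27.3 mm = 9.7, i.e. 9.7:1.

ratio ≈ 9.7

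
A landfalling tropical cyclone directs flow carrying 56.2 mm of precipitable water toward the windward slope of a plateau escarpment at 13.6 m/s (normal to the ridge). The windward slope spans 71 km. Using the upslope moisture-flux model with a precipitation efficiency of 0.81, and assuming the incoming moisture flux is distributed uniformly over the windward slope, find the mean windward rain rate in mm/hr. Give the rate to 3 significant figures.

Incoming column moisture flux per unit ridge length: F = V × PW = 13.6 × 56.2 = 764.32 mm·m/s.
Spread over the 71 km slope with efficiency ε = 0.81: R = ε·F/W = 0.81 × 764.32 / 71000 m = 8.720e-03 mm/s.
R = 8.720e-03 × 3600 = 31.4 mm/hr.

R ≈ 31.4 mm/hr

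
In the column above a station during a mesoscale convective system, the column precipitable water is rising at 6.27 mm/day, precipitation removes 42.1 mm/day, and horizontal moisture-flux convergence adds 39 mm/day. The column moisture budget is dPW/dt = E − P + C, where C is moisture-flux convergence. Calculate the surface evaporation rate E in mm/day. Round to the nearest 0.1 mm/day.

E ≈ 9.4 mm/day

dPW/dt = +6.27 mm/day.
E = dPW/dt + P − C = (+6.27) + 42.1 − (39) = 9.4 mm/day.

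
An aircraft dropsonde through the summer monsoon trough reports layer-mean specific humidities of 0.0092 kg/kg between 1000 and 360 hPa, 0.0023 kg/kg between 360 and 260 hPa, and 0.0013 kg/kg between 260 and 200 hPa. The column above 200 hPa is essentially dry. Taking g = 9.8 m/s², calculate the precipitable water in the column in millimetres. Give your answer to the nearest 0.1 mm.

PW ≈ 63.2 mm

Precipitable water is the column-integrated vapour mass per unit area: PW = (1/g) Σ q̄ Δp, with q in kg/kg and Δp in Pa (1 kg/m² of water = 1 mm).
Layer 1000–360 hPa: Δp = 640 hPa = 64000 Pa, q̄ = 0.0092 kg/kg → 0.0092 × 64000 / 9.8 = 60.08 mm
Layer 360–260 hPa: Δp = 100 hPa = 10000 Pa, q̄ = 0.0023 kg/kg → 0.0023 × 10000 / 9.8 = 2.35 mm
Layer 260–200 hPa: Δp = 60 hPa = 6000 Pa, q̄ = 0.0013 kg/kg → 0.0013 × 6000 / 9.8 = 0.80 mm
PW = 60.08 + 2.35 + 0.80 = 63.23 ≈ 63.2 mm.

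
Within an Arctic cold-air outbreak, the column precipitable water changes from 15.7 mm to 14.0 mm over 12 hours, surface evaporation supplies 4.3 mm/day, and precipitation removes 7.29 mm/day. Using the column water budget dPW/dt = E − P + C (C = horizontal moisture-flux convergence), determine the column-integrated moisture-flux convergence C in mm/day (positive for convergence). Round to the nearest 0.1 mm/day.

C ≈ -0.4 mm/day

dPW/dt = (14.0 − 15.7) mm / (12/24 day) = -3.400 mm/day.
C = dPW/dt − E + P = (-3.400) − 4.3 + 7.29 = -0.4 mm/day.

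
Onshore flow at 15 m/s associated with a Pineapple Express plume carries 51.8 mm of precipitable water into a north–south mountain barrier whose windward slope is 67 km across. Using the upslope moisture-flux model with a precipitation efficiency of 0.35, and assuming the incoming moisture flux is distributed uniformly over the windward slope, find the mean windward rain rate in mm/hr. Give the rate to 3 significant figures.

Incoming column moisture flux per unit ridge length: F = V × PW = 15 × 51.8 = 777 mm·m/s.
Spread over the 67 km slope with efficiency ε = 0.35: R = ε·F/W = 0.35 × 777 / 67000 m = 4.059e-03 mm/s.
R = 4.059e-03 × 3600 = 14.6 mm/hr.

R ≈ 14.6 mm/hr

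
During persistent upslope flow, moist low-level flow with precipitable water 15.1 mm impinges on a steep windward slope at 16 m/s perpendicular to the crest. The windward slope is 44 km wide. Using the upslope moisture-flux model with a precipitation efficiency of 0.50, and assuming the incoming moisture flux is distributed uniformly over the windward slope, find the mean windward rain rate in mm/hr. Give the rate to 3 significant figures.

R ≈ 9.88 mm/hr

Incoming column moisture flux per unit ridge length: F = V × PW = 16 × 15.1 = 241.6 mm·m/s.
Spread over the 44 km slope with efficiency ε = 0.50: R = ε·F/W = 0.50 × 241.6 / 44000 m = 2.745e-03 mm/s.
R = 2.745e-03 × 3600 = 9.88 mm/hr.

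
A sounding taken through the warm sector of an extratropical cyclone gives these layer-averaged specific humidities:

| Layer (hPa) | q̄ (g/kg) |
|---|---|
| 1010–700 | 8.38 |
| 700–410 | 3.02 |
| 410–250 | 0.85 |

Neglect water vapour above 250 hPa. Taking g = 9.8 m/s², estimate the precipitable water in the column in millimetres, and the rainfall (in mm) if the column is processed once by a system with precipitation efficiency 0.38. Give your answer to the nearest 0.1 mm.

Precipitable water is the column-integrated vapour mass per unit area: PW = (1/g) Σ q̄ Δp, with q in kg/kg and Δp in Pa (1 kg/m² of water = 1 mm).
Layer 1010–700 hPa: Δp = 310 hPa = 31000 Pa, q̄ = 0.00838 kg/kg → 0.00838 × 31000 / 9.8 = 26.51 mm
Layer 700–410 hPa: Δp = 290 hPa = 29000 Pa, q̄ = 0.00302 kg/kg → 0.00302 × 29000 / 9.8 = 8.94 mm
Layer 410–250 hPa: Δp = 160 hPa = 16000 Pa, q̄ = 0.00085 kg/kg → 0.00085 × 16000 / 9.8 = 1.39 mm
PW = 26.51 + 8.94 + 1.39 = 36.84 ≈ 36.8 mm.
Rainfall = ε × PW = 0.38 × 36.8 = 14.0 mm.

PW ≈ 36.8 mm; rainfall ≈ 14.0 mm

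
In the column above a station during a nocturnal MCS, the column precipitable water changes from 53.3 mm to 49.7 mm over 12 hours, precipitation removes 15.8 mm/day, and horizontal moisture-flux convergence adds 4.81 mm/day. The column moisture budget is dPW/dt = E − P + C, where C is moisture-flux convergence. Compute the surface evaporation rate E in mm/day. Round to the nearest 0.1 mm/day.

E ≈ 3.8 mm/day

dPW/dt = (49.7 − 53.3) mm / (12/24 day) = -7.200 mm/day.
E = dPW/dt + P − C = (-7.200) + 15.8 − (4.81) = 3.8 mm/day.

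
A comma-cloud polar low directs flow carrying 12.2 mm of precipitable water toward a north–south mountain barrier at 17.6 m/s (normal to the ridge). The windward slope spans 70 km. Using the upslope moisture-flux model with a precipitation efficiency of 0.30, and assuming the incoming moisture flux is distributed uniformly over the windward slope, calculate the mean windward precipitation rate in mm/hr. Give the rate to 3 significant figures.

Incoming column moisture flux per unit ridge length: F = V × PW = 17.6 × 12.2 = 214.72 mm·m/s.
Spread over the 70 km slope with efficiency ε = 0.30: R = ε·F/W = 0.30 × 214.72 / 70000 m = 9.202e-04 mm/s.
R = 9.202e-04 × 3600 = 3.31 mm/hr.

R ≈ 3.31 mm/hr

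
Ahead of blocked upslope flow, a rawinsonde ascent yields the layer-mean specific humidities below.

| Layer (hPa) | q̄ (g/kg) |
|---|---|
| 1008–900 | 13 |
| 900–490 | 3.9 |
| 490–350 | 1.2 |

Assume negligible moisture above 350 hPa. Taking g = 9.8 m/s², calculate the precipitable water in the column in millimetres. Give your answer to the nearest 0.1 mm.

Precipitable water is the column-integrated vapour mass per unit area: PW = (1/g) Σ q̄ Δp, with q in kg/kg and Δp in Pa (1 kg/m² of water = 1 mm).
Layer 1008–900 hPa: Δp = 108 hPa = 10800 Pa, q̄ = 0.013 kg/kg → 0.013 × 10800 / 9.8 = 14.33 mm
Layer 900–490 hPa: Δp = 410 hPa = 41000 Pa, q̄ = 0.0039 kg/kg → 0.0039 × 41000 / 9.8 = 16.32 mm
Layer 490–350 hPa: Δp = 140 hPa = 14000 Pa, q̄ = 0.0012 kg/kg → 0.0012 × 14000 / 9.8 = 1.71 mm
PW = 14.33 + 16.32 + 1.71 = 32.36 ≈ 32.4 mm.

PW ≈ 32.4 mm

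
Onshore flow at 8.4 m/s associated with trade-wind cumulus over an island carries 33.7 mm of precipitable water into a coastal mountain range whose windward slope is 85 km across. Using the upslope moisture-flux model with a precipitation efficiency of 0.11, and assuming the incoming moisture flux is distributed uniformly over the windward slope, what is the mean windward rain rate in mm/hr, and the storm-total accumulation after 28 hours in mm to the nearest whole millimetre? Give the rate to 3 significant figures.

Incoming column moisture flux per unit ridge length: F = V × PW = 8.4 × 33.7 = 283.08 mm·m/s.
Spread over the 85 km slope with efficiency ε = 0.11: R = ε·F/W = 0.11 × 283.08 / 85000 m = 3.663e-04 mm/s.
R = 3.663e-04 × 3600 = 1.32 mm/hr.
Over 28 h: total = 1.32 × 28 = 36.96 ≈ 37 mm.

R ≈ 1.32 mm/hr; total ≈ 37 mm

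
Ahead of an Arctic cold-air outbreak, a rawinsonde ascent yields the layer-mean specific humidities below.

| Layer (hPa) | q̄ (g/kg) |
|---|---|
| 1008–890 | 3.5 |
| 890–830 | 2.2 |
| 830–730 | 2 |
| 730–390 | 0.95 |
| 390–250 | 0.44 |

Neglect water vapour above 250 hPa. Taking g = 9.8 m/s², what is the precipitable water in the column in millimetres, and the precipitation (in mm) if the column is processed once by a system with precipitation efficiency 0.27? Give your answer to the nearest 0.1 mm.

PW ≈ 11.5 mm; precipitation ≈ 3.1 mm

Precipitable water is the column-integrated vapour mass per unit area: PW = (1/g) Σ q̄ Δp, with q in kg/kg and Δp in Pa (1 kg/m² of water = 1 mm).
Layer 1008–890 hPa: Δp = 118 hPa = 11800 Pa, q̄ = 0.0035 kg/kg → 0.0035 × 11800 / 9.8 = 4.21 mm
Layer 890–830 hPa: Δp = 60 hPa = 6000 Pa, q̄ = 0.0022 kg/kg → 0.0022 × 6000 / 9.8 = 1.35 mm
Layer 830–730 hPa: Δp = 100 hPa = 10000 Pa, q̄ = 0.002 kg/kg → 0.002 × 10000 / 9.8 = 2.04 mm
Layer 730–390 hPa: Δp = 340 hPa = 34000 Pa, q̄ = 0.00095 kg/kg → 0.00095 × 34000 / 9.8 = 3.30 mm
Layer 390–250 hPa: Δp = 140 hPa = 14000 Pa, q̄ = 0.00044 kg/kg → 0.00044 × 14000 / 9.8 = 0.63 mm
PW = 4.21 + 1.35 + 2.04 + 3.30 + 0.63 = 11.53 ≈ 11.5 mm.
Precipitation = ε × PW = 0.27 × 11.5 = 3.1 mm.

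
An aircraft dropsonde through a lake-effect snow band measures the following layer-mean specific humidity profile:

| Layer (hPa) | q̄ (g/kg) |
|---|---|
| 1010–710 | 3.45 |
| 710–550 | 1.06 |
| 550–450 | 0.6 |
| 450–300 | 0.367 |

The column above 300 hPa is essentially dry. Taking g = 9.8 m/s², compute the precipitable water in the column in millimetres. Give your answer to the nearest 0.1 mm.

PW ≈ 13.5 mm

Precipitable water is the column-integrated vapour mass per unit area: PW = (1/g) Σ q̄ Δp, with q in kg/kg and Δp in Pa (1 kg/m² of water = 1 mm).
Layer 1010–710 hPa: Δp = 300 hPa = 30000 Pa, q̄ = 0.00345 kg/kg → 0.00345 × 30000 / 9.8 = 10.56 mm
Layer 710–550 hPa: Δp = 160 hPa = 16000 Pa, q̄ = 0.00106 kg/kg → 0.00106 × 16000 / 9.8 = 1.73 mm
Layer 550–450 hPa: Δp = 100 hPa = 10000 Pa, q̄ = 0.0006 kg/kg → 0.0006 × 10000 / 9.8 = 0.61 mm
Layer 450–300 hPa: Δp = 150 hPa = 15000 Pa, q̄ = 0.000367 kg/kg → 0.000367 × 15000 / 9.8 = 0.56 mm
PW = 10.56 + 1.73 + 0.61 + 0.56 = 13.46 ≈ 13.5 mm.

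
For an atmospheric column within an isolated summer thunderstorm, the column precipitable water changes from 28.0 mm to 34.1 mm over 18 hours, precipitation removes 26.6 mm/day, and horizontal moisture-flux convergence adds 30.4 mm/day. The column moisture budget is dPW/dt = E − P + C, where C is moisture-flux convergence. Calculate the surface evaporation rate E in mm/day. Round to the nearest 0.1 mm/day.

dPW/dt = (34.1 − 28.0) mm / (18/24 day) = +8.133 mm/day.
E = dPW/dt + P − C = (+8.133) + 26.6 − (30.4) = 4.3 mm/day.

E ≈ 4.3 mm/day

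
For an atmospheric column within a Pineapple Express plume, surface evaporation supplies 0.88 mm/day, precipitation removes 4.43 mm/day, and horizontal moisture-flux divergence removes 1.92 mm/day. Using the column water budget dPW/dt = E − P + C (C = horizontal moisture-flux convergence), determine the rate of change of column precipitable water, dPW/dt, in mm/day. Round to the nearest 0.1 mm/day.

dPW/dt = E − P + C = 0.88 − 4.43 + (-1.92) = -5.5 mm/day.

dPW/dt ≈ -5.5 mm/day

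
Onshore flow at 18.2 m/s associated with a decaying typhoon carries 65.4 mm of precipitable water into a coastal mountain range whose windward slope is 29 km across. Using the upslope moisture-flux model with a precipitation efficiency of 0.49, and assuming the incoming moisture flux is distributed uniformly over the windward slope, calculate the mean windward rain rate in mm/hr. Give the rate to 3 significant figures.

R ≈ 72.4 mm/hr

Incoming column moisture flux per unit ridge length: F = V × PW = 18.2 × 65.4 = 1190.28 mm·m/s.
Spread over the 29 km slope with efficiency ε = 0.49: R = ε·F/W = 0.49 × 1190.28 / 29000 m = 2.011e-02 mm/s.
R = 2.011e-02 × 3600 = 72.4 mm/hr.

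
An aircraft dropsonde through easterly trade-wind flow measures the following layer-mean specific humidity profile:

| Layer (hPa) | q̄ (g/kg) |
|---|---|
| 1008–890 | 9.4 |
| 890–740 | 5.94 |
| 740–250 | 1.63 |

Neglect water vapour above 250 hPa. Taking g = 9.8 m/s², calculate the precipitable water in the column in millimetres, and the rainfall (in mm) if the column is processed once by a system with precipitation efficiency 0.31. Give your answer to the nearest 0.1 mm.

Precipitable water is the column-integrated vapour mass per unit area: PW = (1/g) Σ q̄ Δp, with q in kg/kg and Δp in Pa (1 kg/m² of water = 1 mm).
Layer 1008–890 hPa: Δp = 118 hPa = 11800 Pa, q̄ = 0.0094 kg/kg → 0.0094 × 11800 / 9.8 = 11.32 mm
Layer 890–740 hPa: Δp = 150 hPa = 15000 Pa, q̄ = 0.00594 kg/kg → 0.00594 × 15000 / 9.8 = 9.09 mm
Layer 740–250 hPa: Δp = 490 hPa = 49000 Pa, q̄ = 0.00163 kg/kg → 0.00163 × 49000 / 9.8 = 8.15 mm
PW = 11.32 + 9.09 + 8.15 = 28.56 ≈ 28.6 mm.
Rainfall = ε × PW = 0.31 × 28.6 = 8.9 mm.

PW ≈ 28.6 mm; rainfall ≈ 8.9 mm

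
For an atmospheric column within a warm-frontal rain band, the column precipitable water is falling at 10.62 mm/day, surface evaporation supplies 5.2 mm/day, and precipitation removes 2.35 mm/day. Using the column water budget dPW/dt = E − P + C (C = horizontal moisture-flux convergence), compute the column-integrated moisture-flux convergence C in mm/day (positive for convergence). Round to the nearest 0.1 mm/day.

C ≈ -13.5 mm/day

dPW/dt = -10.62 mm/day.
C = dPW/dt − E + P = (-10.62) − 5.2 + 2.35 = -13.5 mm/day.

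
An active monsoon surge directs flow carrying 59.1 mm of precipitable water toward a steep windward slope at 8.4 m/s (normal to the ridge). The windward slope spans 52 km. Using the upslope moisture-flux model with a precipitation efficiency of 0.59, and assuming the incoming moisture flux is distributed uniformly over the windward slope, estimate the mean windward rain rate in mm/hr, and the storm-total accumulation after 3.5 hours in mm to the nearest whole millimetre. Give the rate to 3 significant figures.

R ≈ 20.3 mm/hr; total ≈ 71 mm

Incoming column moisture flux per unit ridge length: F = V × PW = 8.4 × 59.1 = 496.44 mm·m/s.
Spread over the 52 km slope with efficiency ε = 0.59: R = ε·F/W = 0.59 × 496.44 / 52000 m = 5.633e-03 mm/s.
R = 5.633e-03 × 3600 = 20.3 mm/hr.
Over 3.5 h: total = 20.3 × 3.5 = 71.05 ≈ 71 mm.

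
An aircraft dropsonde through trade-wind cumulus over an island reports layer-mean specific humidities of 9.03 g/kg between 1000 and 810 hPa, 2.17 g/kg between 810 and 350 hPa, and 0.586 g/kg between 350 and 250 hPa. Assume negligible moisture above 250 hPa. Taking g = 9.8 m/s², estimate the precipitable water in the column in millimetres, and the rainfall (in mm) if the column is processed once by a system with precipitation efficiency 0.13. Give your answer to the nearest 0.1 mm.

PW ≈ 28.3 mm; rainfall ≈ 3.7 mm

Precipitable water is the column-integrated vapour mass per unit area: PW = (1/g) Σ q̄ Δp, with q in kg/kg and Δp in Pa (1 kg/m² of water = 1 mm).
Layer 1000–810 hPa: Δp = 190 hPa = 19000 Pa, q̄ = 0.00903 kg/kg → 0.00903 × 19000 / 9.8 = 17.51 mm
Layer 810–350 hPa: Δp = 460 hPa = 46000 Pa, q̄ = 0.00217 kg/kg → 0.00217 × 46000 / 9.8 = 10.19 mm
Layer 350–250 hPa: Δp = 100 hPa = 10000 Pa, q̄ = 0.000586 kg/kg → 0.000586 × 10000 / 9.8 = 0.60 mm
PW = 17.51 + 10.19 + 0.60 = 28.30 ≈ 28.3 mm.
Rainfall = ε × PW = 0.13 × 28.3 = 3.7 mm.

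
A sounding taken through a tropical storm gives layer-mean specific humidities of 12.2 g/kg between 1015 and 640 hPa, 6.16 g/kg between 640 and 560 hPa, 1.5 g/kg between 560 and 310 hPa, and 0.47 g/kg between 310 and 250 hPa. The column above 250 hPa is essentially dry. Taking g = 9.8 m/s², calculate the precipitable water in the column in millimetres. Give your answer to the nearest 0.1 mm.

Precipitable water is the column-integrated vapour mass per unit area: PW = (1/g) Σ q̄ Δp, with q in kg/kg and Δp in Pa (1 kg/m² of water = 1 mm).
Layer 1015–640 hPa: Δp = 375 hPa = 37500 Pa, q̄ = 0.0122 kg/kg → 0.0122 × 37500 / 9.8 = 46.68 mm
Layer 640–560 hPa: Δp = 80 hPa = 8000 Pa, q̄ = 0.00616 kg/kg → 0.00616 × 8000 / 9.8 = 5.03 mm
Layer 560–310 hPa: Δp = 250 hPa = 25000 Pa, q̄ = 0.0015 kg/kg → 0.0015 × 25000 / 9.8 = 3.83 mm
Layer 310–250 hPa: Δp = 60 hPa = 6000 Pa, q̄ = 0.00047 kg/kg → 0.00047 × 6000 / 9.8 = 0.29 mm
PW = 46.68 + 5.03 + 3.83 + 0.29 = 55.83 ≈ 55.8 mm.

PW ≈ 55.8 mm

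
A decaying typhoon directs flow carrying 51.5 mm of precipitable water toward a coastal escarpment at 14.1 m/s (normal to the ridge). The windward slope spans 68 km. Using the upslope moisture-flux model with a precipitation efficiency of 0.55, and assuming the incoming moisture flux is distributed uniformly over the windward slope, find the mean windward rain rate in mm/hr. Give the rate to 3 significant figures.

R ≈ 21.1 mm/hr

Incoming column moisture flux per unit ridge length: F = V × PW = 14.1 × 51.5 = 726.15 mm·m/s.
Spread over the 68 km slope with efficiency ε = 0.55: R = ε·F/W = 0.55 × 726.15 / 68000 m = 5.873e-03 mm/s.
R = 5.873e-03 × 3600 = 21.1 mm/hr.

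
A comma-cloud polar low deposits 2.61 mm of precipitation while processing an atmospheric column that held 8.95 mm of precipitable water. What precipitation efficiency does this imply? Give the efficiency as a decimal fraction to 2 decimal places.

ε ≈ 0.29

ε = precipitation / PW = 2.61 / 8.95 = 0.29.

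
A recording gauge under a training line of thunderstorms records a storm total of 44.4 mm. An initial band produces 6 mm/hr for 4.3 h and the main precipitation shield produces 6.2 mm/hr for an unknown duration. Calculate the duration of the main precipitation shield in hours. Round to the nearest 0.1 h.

duration ≈ 3.0 h

Known phases: 6 × 4.3 = 25.8 mm.
Remaining depth = 44.4 − 25.8 = 18.6 mm.
Duration = 18.6 / 6.2 = 3.0 h.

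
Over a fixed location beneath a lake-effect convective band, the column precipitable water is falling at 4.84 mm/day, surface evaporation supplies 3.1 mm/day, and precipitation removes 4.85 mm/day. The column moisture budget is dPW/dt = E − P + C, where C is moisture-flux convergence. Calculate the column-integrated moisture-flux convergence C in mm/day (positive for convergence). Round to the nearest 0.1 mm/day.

C ≈ -3.1 mm/day

dPW/dt = -4.84 mm/day.
C = dPW/dt − E + P = (-4.84) − 3.1 + 4.85 = -3.1 mm/day.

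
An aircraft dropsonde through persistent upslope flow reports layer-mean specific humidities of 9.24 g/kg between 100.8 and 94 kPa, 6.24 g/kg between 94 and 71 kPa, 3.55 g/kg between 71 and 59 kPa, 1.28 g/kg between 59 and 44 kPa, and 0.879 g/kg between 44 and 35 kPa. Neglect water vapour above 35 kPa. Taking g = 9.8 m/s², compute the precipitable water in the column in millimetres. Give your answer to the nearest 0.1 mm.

Precipitable water is the column-integrated vapour mass per unit area: PW = (1/g) Σ q̄ Δp, with q in kg/kg and Δp in Pa (1 kg/m² of water = 1 mm).
Layer 100.8–94 kPa: Δp = 68 hPa = 6800 Pa, q̄ = 0.00924 kg/kg → 0.00924 × 6800 / 9.8 = 6.41 mm
Layer 94–71 kPa: Δp = 230 hPa = 23000 Pa, q̄ = 0.00624 kg/kg → 0.00624 × 23000 / 9.8 = 14.64 mm
Layer 71–59 kPa: Δp = 120 hPa = 12000 Pa, q̄ = 0.00355 kg/kg → 0.00355 × 12000 / 9.8 = 4.35 mm
Layer 59–44 kPa: Δp = 150 hPa = 15000 Pa, q̄ = 0.00128 kg/kg → 0.00128 × 15000 / 9.8 = 1.96 mm
Layer 44–35 kPa: Δp = 90 hPa = 9000 Pa, q̄ = 0.000879 kg/kg → 0.000879 × 9000 / 9.8 = 0.81 mm
PW = 6.41 + 14.64 + 4.35 + 1.96 + 0.81 = 28.17 ≈ 28.2 mm.

PW ≈ 28.2 mm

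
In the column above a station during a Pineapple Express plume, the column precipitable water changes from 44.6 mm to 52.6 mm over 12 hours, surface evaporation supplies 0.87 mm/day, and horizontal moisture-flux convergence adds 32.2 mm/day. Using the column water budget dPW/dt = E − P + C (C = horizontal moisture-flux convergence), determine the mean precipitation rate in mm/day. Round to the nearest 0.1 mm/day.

dPW/dt = (52.6 − 44.6) mm / (12/24 day) = +16.000 mm/day.
P = E + C − dPW/dt = 0.87 + (32.2) − (+16.000) = 17.1 mm/day.

P ≈ 17.1 mm/day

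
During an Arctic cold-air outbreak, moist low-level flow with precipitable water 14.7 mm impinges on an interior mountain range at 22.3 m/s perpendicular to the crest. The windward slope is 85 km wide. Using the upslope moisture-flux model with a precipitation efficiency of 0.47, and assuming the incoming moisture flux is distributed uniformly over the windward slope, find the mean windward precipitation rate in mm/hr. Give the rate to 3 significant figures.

Incoming column moisture flux per unit ridge length: F = V × PW = 22.3 × 14.7 = 327.81 mm·m/s.
Spread over the 85 km slope with efficiency ε = 0.47: R = ε·F/W = 0.47 × 327.81 / 85000 m = 1.813e-03 mm/s.
R = 1.813e-03 × 3600 = 6.53 mm/hr.

R ≈ 6.53 mm/hr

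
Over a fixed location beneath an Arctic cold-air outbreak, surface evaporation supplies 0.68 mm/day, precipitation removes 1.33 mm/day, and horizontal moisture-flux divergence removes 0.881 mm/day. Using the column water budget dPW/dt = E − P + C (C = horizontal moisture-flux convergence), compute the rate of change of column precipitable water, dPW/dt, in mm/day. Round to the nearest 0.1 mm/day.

dPW/dt = E − P + C = 0.68 − 1.33 + (-0.881) = -1.5 mm/day.

dPW/dt ≈ -1.5 mm/day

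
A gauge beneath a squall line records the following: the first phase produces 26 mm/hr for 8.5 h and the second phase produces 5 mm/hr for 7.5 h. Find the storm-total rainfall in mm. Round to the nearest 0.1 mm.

total ≈ 258.5 mm

Total = Σ Rᵢ Δtᵢ = 26 × 8.5 + 5 × 7.5
      = 221 + 37.5 = 258.5 mm.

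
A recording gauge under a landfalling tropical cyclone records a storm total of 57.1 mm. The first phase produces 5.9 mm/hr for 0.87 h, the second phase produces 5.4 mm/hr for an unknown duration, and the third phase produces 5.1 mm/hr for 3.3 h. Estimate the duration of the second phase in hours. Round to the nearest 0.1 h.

Known phases: 5.9 × 0.87 + 5.1 × 3.3 = 5.133 + 16.83 = 21.963 mm.
Remaining depth = 57.1 − 21.963 = 35.137 mm.
Duration = 35.137 / 5.4 = 6.5 h.

duration ≈ 6.5 h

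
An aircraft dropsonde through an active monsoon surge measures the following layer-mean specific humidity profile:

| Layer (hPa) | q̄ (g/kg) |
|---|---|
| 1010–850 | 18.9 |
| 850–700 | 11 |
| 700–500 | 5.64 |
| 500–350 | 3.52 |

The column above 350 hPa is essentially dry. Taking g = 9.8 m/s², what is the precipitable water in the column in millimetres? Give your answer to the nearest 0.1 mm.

PW ≈ 64.6 mm

Precipitable water is the column-integrated vapour mass per unit area: PW = (1/g) Σ q̄ Δp, with q in kg/kg and Δp in Pa (1 kg/m² of water = 1 mm).
Layer 1010–850 hPa: Δp = 160 hPa = 16000 Pa, q̄ = 0.0189 kg/kg → 0.0189 × 16000 / 9.8 = 30.86 mm
Layer 850–700 hPa: Δp = 150 hPa = 15000 Pa, q̄ = 0.011 kg/kg → 0.011 × 15000 / 9.8 = 16.84 mm
Layer 700–500 hPa: Δp = 200 hPa = 20000 Pa, q̄ = 0.00564 kg/kg → 0.00564 × 20000 / 9.8 = 11.51 mm
Layer 500–350 hPa: Δp = 150 hPa = 15000 Pa, q̄ = 0.00352 kg/kg → 0.00352 × 15000 / 9.8 = 5.39 mm
PW = 30.86 + 16.84 + 11.51 + 5.39 = 64.60 ≈ 64.6 mm.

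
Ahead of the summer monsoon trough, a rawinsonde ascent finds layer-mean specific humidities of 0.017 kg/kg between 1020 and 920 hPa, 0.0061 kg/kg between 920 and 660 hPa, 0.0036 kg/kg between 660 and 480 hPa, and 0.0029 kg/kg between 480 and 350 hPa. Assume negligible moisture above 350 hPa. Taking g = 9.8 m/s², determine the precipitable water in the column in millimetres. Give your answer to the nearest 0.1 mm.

PW ≈ 44.0 mm

Precipitable water is the column-integrated vapour mass per unit area: PW = (1/g) Σ q̄ Δp, with q in kg/kg and Δp in Pa (1 kg/m² of water = 1 mm).
Layer 1020–920 hPa: Δp = 100 hPa = 10000 Pa, q̄ = 0.017 kg/kg → 0.017 × 10000 / 9.8 = 17.35 mm
Layer 920–660 hPa: Δp = 260 hPa = 26000 Pa, q̄ = 0.0061 kg/kg → 0.0061 × 26000 / 9.8 = 16.18 mm
Layer 660–480 hPa: Δp = 180 hPa = 18000 Pa, q̄ = 0.0036 kg/kg → 0.0036 × 18000 / 9.8 = 6.61 mm
Layer 480–350 hPa: Δp = 130 hPa = 13000 Pa, q̄ = 0.0029 kg/kg → 0.0029 × 13000 / 9.8 = 3.85 mm
PW = 17.35 + 16.18 + 6.61 + 3.85 = 43.99 ≈ 44.0 mm.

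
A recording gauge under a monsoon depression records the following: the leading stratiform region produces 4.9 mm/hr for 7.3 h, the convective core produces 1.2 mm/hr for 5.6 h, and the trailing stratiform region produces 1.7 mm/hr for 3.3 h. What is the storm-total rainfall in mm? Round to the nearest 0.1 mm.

Total = Σ Rᵢ Δtᵢ = 4.9 × 7.3 + 1.2 × 5.6 + 1.7 × 3.3
      = 35.77 + 6.72 + 5.61 = 48.1 mm.

total ≈ 48.1 mm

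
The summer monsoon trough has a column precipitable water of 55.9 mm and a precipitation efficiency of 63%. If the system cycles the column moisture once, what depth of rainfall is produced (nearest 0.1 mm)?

rainfall ≈ 35.2 mm

Rainfall = ε × PW = 0.63 × 55.9 = 35.2 mm.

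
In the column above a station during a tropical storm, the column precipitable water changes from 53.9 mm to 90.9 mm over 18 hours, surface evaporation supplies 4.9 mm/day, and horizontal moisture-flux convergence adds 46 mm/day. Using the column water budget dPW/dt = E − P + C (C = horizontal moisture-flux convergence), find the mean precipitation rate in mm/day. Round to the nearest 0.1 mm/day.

P ≈ 1.6 mm/day

dPW/dt = (90.9 − 53.9) mm / (18/24 day) = +49.333 mm/day.
P = E + C − dPW/dt = 4.9 + (46) − (+49.333) = 1.6 mm/day.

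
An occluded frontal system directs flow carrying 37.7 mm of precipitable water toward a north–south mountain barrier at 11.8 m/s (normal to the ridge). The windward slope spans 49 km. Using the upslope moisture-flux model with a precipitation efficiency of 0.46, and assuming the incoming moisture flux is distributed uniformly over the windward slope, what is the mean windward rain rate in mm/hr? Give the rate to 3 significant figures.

R ≈ 15.0 mm/hr

Incoming column moisture flux per unit ridge length: F = V × PW = 11.8 × 37.7 = 444.86 mm·m/s.
Spread over the 49 km slope with efficiency ε = 0.46: R = ε·F/W = 0.46 × 444.86 / 49000 m = 4.176e-03 mm/s.
R = 4.176e-03 × 3600 = 15.0 mm/hr.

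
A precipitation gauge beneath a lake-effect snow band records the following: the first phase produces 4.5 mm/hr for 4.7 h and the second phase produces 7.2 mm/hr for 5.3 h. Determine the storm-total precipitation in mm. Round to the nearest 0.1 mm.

total ≈ 59.3 mm

Total = Σ Rᵢ Δtᵢ = 4.5 × 4.7 + 7.2 × 5.3
      = 21.15 + 38.16 = 59.3 mm.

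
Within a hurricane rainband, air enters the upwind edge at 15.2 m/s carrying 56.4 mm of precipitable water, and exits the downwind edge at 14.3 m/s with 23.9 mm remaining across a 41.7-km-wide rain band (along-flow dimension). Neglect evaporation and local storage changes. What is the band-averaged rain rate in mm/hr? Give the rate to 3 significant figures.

R ≈ 44.5 mm/hr

Column moisture flux per unit crosswind length is F = V × PW.
Inflow: F_in = 15.2 × 56.4 = 857.28 mm·m/s
Outflow: F_out = 14.3 × 23.9 = 341.77 mm·m/s
Steady-state rate R = (F_in − F_out)/L = (857.28 − 341.77) / 41700 m = 1.236e-02 mm/s.
R = 1.236e-02 × 3600 = 44.5 mm/hr.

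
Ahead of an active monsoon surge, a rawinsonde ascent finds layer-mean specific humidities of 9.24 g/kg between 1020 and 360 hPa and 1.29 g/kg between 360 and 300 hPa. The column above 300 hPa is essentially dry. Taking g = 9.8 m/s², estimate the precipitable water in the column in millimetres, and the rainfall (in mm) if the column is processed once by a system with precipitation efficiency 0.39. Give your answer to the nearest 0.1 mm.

Precipitable water is the column-integrated vapour mass per unit area: PW = (1/g) Σ q̄ Δp, with q in kg/kg and Δp in Pa (1 kg/m² of water = 1 mm).
Layer 1020–360 hPa: Δp = 660 hPa = 66000 Pa, q̄ = 0.00924 kg/kg → 0.00924 × 66000 / 9.8 = 62.23 mm
Layer 360–300 hPa: Δp = 60 hPa = 6000 Pa, q̄ = 0.00129 kg/kg → 0.00129 × 6000 / 9.8 = 0.79 mm
PW = 62.23 + 0.79 = 63.02 ≈ 63.0 mm.
Rainfall = ε × PW = 0.39 × 63.0 = 24.6 mm.

PW ≈ 63.0 mm; rainfall ≈ 24.6 mm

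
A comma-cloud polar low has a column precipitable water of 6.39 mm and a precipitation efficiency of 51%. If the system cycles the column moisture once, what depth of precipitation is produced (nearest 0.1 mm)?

precipitation ≈ 3.3 mm

Precipitation = ε × PW = 0.51 × 6.39 = 3.3 mm.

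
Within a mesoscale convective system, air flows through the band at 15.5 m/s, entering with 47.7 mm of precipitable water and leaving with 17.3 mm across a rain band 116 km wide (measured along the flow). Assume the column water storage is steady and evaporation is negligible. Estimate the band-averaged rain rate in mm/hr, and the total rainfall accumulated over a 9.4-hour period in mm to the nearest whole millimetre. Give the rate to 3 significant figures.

R ≈ 14.6 mm/hr; total ≈ 137 mm

Column moisture flux per unit crosswind length is F = V × PW.
Inflow: F_in = 15.5 × 47.7 = 739.35 mm·m/s
Outflow: F_out = 15.5 × 17.3 = 268.15 mm·m/s
Steady-state rate R = (F_in − F_out)/L = (739.35 − 268.15) / 116000 m = 4.062e-03 mm/s.
R = 4.062e-03 × 3600 = 14.6 mm/hr.
Over 9.4 h: total = 14.6 × 9.4 = 137.24 ≈ 137 mm.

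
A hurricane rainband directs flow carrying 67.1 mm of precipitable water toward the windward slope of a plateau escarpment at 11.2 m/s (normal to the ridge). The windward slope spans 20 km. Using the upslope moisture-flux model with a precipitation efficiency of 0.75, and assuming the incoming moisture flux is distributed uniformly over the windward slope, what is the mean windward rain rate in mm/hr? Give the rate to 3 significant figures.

Incoming column moisture flux per unit ridge length: F = V × PW = 11.2 × 67.1 = 751.52 mm·m/s.
Spread over the 20 km slope with efficiency ε = 0.75: R = ε·F/W = 0.75 × 751.52 / 20000 m = 2.818e-02 mm/s.
R = 2.818e-02 × 3600 = 101 mm/hr.

R ≈ 101 mm/hr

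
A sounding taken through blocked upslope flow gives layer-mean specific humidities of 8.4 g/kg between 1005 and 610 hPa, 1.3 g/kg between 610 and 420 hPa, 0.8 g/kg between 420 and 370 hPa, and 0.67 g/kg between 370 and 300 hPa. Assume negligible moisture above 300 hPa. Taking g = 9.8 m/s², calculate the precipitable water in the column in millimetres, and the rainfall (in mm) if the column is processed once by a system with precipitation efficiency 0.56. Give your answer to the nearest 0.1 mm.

PW ≈ 37.3 mm; rainfall ≈ 20.9 mm

Precipitable water is the column-integrated vapour mass per unit area: PW = (1/g) Σ q̄ Δp, with q in kg/kg and Δp in Pa (1 kg/m² of water = 1 mm).
Layer 1005–610 hPa: Δp = 395 hPa = 39500 Pa, q̄ = 0.0084 kg/kg → 0.0084 × 39500 / 9.8 = 33.86 mm
Layer 610–420 hPa: Δp = 190 hPa = 19000 Pa, q̄ = 0.0013 kg/kg → 0.0013 × 19000 / 9.8 = 2.52 mm
Layer 420–370 hPa: Δp = 50 hPa = 5000 Pa, q̄ = 0.0008 kg/kg → 0.0008 × 5000 / 9.8 = 0.41 mm
Layer 370–300 hPa: Δp = 70 hPa = 7000 Pa, q̄ = 0.00067 kg/kg → 0.00067 × 7000 / 9.8 = 0.48 mm
PW = 33.86 + 2.52 + 0.41 + 0.48 = 37.27 ≈ 37.3 mm.
Rainfall = ε × PW = 0.56 × 37.3 = 20.9 mm.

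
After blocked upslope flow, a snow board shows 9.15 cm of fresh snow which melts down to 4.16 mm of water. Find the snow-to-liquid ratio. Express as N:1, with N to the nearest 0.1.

Ratio = snow depth / SWE = 91.5 mm / 4.16 mm = 22.0, i.e. 22.0:1.

ratio ≈ 22.0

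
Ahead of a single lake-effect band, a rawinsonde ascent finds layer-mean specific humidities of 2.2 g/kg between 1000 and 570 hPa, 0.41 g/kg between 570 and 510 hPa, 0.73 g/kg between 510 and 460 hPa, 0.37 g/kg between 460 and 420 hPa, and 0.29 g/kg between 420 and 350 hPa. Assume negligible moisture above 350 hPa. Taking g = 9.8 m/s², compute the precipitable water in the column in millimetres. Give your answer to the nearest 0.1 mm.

PW ≈ 10.6 mm

Precipitable water is the column-integrated vapour mass per unit area: PW = (1/g) Σ q̄ Δp, with q in kg/kg and Δp in Pa (1 kg/m² of water = 1 mm).
Layer 1000–570 hPa: Δp = 430 hPa = 43000 Pa, q̄ = 0.0022 kg/kg → 0.0022 × 43000 / 9.8 = 9.65 mm
Layer 570–510 hPa: Δp = 60 hPa = 6000 Pa, q̄ = 0.00041 kg/kg → 0.00041 × 6000 / 9.8 = 0.25 mm
Layer 510–460 hPa: Δp = 50 hPa = 5000 Pa, q̄ = 0.00073 kg/kg → 0.00073 × 5000 / 9.8 = 0.37 mm
Layer 460–420 hPa: Δp = 40 hPa = 4000 Pa, q̄ = 0.00037 kg/kg → 0.00037 × 4000 / 9.8 = 0.15 mm
Layer 420–350 hPa: Δp = 70 hPa = 7000 Pa, q̄ = 0.00029 kg/kg → 0.00029 × 7000 / 9.8 = 0.21 mm
PW = 9.65 + 0.25 + 0.37 + 0.15 + 0.21 = 10.63 ≈ 10.6 mm.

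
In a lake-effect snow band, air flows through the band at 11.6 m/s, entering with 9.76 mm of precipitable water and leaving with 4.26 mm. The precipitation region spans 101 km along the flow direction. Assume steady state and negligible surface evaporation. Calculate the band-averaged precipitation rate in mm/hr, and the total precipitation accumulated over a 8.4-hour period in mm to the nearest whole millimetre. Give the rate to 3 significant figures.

R ≈ 2.27 mm/hr; total ≈ 19 mm

Column moisture flux per unit crosswind length is F = V × PW.
Inflow: F_in = 11.6 × 9.76 = 113.216 mm·m/s
Outflow: F_out = 11.6 × 4.26 = 49.416 mm·m/s
Steady-state rate R = (F_in − F_out)/L = (113.216 − 49.416) / 101000 m = 6.317e-04 mm/s.
R = 6.317e-04 × 3600 = 2.27 mm/hr.
Over 8.4 h: total = 2.27 × 8.4 = 19.068 ≈ 19 mm.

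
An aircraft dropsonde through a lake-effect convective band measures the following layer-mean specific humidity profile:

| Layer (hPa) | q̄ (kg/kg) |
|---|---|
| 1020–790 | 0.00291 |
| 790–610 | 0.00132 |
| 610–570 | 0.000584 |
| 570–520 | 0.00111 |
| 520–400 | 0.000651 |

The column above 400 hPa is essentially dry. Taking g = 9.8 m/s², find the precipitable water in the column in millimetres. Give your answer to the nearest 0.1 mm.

Precipitable water is the column-integrated vapour mass per unit area: PW = (1/g) Σ q̄ Δp, with q in kg/kg and Δp in Pa (1 kg/m² of water = 1 mm).
Layer 1020–790 hPa: Δp = 230 hPa = 23000 Pa, q̄ = 0.00291 kg/kg → 0.00291 × 23000 / 9.8 = 6.83 mm
Layer 790–610 hPa: Δp = 180 hPa = 18000 Pa, q̄ = 0.00132 kg/kg → 0.00132 × 18000 / 9.8 = 2.42 mm
Layer 610–570 hPa: Δp = 40 hPa = 4000 Pa, q̄ = 0.000584 kg/kg → 0.000584 × 4000 / 9.8 = 0.24 mm
Layer 570–520 hPa: Δp = 50 hPa = 5000 Pa, q̄ = 0.00111 kg/kg → 0.00111 × 5000 / 9.8 = 0.57 mm
Layer 520–400 hPa: Δp = 120 hPa = 12000 Pa, q̄ = 0.000651 kg/kg → 0.000651 × 12000 / 9.8 = 0.80 mm
PW = 6.83 + 2.42 + 0.24 + 0.57 + 0.80 = 10.86 ≈ 10.9 mm.

PW ≈ 10.9 mm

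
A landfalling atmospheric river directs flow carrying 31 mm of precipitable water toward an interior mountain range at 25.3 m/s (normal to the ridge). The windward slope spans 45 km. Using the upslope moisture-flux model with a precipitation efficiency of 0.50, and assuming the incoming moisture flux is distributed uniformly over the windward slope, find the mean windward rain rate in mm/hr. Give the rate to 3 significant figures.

Incoming column moisture flux per unit ridge length: F = V × PW = 25.3 × 31 = 784.3 mm·m/s.
Spread over the 45 km slope with efficiency ε = 0.50: R = ε·F/W = 0.50 × 784.3 / 45000 m = 8.714e-03 mm/s.
R = 8.714e-03 × 3600 = 31.4 mm/hr.

R ≈ 31.4 mm/hr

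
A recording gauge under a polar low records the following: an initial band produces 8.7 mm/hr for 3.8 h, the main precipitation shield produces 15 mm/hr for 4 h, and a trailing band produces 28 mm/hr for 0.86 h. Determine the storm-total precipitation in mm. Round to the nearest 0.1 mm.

Total = Σ Rᵢ Δtᵢ = 8.7 × 3.8 + 15 × 4 + 28 × 0.86
      = 33.06 + 60 + 24.08 = 117.1 mm.

total ≈ 117.1 mm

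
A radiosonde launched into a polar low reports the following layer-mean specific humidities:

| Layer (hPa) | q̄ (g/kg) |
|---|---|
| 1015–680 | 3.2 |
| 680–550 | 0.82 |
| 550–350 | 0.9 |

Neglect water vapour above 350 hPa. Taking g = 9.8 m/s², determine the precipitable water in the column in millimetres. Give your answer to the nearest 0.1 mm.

PW ≈ 13.9 mm

Precipitable water is the column-integrated vapour mass per unit area: PW = (1/g) Σ q̄ Δp, with q in kg/kg and Δp in Pa (1 kg/m² of water = 1 mm).
Layer 1015–680 hPa: Δp = 335 hPa = 33500 Pa, q̄ = 0.0032 kg/kg → 0.0032 × 33500 / 9.8 = 10.94 mm
Layer 680–550 hPa: Δp = 130 hPa = 13000 Pa, q̄ = 0.00082 kg/kg → 0.00082 × 13000 / 9.8 = 1.09 mm
Layer 550–350 hPa: Δp = 200 hPa = 20000 Pa, q̄ = 0.0009 kg/kg → 0.0009 × 20000 / 9.8 = 1.84 mm
PW = 10.94 + 1.09 + 1.84 = 13.87 ≈ 13.9 mm.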